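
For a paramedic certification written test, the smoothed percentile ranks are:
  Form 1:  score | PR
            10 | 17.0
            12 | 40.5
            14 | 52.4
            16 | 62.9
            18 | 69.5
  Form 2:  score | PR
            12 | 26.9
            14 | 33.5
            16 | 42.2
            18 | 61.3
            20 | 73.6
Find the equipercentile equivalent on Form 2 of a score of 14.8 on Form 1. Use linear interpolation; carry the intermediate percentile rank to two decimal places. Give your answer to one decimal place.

17.5

PR of 14.8 on Form 1: 52.4 + (14.8 − 14)/(16 − 14) × (62.9 − 52.4) = 56.60
On Form 2, PR 56.60 falls between score 16 (PR 42.2) and 18 (PR 61.3).
Interpolate: 16 + (56.60 − 42.2)/(61.3 − 42.2) × (18 − 16) = 17.5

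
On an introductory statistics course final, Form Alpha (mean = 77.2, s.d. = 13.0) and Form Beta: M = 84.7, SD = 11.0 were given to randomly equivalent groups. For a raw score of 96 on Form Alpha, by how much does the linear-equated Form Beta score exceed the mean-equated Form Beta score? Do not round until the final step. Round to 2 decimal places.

-2.89

Mean-equated: 96 + (84.7 − 77.2) = 103.50
Linear-equated: (11.0/13.0)(96 − 77.2) + 84.7 = 100.608
Difference = 100.608 − 103.50 = -2.89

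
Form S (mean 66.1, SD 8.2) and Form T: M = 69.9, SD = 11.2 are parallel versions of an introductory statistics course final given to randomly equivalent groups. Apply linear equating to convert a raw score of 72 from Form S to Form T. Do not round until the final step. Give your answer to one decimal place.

78.0

Linear equating: y = (SD_Y/SD_X)(x − M_X) + M_Y
y = (11.2/8.2)(72 − 66.1) + 69.9
y = 1.365854 × 5.9 + 69.9 = 8.0585 + 69.9 = 78.0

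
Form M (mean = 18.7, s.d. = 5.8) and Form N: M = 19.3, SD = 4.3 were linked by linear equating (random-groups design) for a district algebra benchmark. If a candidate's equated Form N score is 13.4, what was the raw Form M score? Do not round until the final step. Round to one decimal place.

Invert y = (SD_Y/SD_X)(x − M_X) + M_Y:
x = (SD_X/SD_Y)(y − M_Y) + M_X = (5.8/4.3)(13.4 − 19.3) + 18.7
x = 1.348837 × -5.900 + 18.7 = 10.7

10.7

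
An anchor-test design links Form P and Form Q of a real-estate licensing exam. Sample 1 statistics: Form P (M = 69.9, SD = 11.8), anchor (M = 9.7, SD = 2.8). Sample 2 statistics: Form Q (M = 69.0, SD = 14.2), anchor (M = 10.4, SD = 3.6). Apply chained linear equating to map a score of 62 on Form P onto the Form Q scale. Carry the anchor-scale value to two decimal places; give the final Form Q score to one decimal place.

Form P → anchor (Sample 1): v = (2.8/11.8)(62 − 69.9) + 9.7 = 7.83
anchor → Form Q (Sample 2): y = (14.2/3.6)(7.83 − 10.4) + 69.0 = 58.9

58.9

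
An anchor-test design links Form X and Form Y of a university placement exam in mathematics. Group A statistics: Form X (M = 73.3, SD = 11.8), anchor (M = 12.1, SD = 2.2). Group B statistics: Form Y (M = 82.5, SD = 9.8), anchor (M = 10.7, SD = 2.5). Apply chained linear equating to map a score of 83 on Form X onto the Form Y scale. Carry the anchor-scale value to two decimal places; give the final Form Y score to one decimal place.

Form X → anchor (Group A): v = (2.2/11.8)(83 − 73.3) + 12.1 = 13.91
anchor → Form Y (Group B): y = (9.8/2.5)(13.91 − 10.7) + 82.5 = 95.1

95.1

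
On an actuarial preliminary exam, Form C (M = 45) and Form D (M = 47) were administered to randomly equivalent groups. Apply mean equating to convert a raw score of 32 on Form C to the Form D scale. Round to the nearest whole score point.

Mean equating: y = x + (M_Y − M_X) = 32 + (47 − 45) = 34

34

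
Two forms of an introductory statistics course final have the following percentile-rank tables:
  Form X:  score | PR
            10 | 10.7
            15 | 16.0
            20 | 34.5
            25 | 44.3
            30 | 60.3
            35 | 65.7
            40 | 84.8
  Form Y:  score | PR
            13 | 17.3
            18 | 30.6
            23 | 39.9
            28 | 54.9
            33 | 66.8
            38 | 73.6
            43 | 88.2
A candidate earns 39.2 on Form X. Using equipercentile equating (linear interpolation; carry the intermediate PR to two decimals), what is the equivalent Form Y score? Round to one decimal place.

40.8

PR of 39.2 on Form X: 65.7 + (39.2 − 35)/(40 − 35) × (84.8 − 65.7) = 81.74
On Form Y, PR 81.74 falls between score 38 (PR 73.6) and 43 (PR 88.2).
Interpolate: 38 + (81.74 − 73.6)/(88.2 − 73.6) × (43 − 38) = 40.8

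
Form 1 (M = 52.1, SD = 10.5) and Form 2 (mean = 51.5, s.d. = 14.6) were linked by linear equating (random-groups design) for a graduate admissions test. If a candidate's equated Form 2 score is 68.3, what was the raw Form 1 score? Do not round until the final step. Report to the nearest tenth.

64.2

Invert y = (SD_Y/SD_X)(x − M_X) + M_Y:
x = (SD_X/SD_Y)(y − M_Y) + M_X = (10.5/14.6)(68.3 − 51.5) + 52.1
x = 0.719178 × 16.800 + 52.1 = 64.2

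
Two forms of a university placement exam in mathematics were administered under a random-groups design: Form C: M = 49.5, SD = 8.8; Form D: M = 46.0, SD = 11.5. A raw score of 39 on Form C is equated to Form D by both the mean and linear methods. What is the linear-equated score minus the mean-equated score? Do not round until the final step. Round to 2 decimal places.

-3.22

Mean-equated: 39 + (46.0 − 49.5) = 35.50
Linear-equated: (11.5/8.8)(39 − 49.5) + 46.0 = 32.278
Difference = 32.278 − 35.50 = -3.22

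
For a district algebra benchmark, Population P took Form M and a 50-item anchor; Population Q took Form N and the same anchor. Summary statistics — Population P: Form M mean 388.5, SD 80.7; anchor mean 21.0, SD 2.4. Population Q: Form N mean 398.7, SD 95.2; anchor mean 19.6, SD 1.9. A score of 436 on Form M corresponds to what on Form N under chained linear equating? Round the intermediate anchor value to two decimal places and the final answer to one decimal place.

539.5

Form M → anchor (Population P): v = (2.4/80.7)(436 − 388.5) + 21.0 = 22.41
anchor → Form N (Population Q): y = (95.2/1.9)(22.41 − 19.6) + 398.7 = 539.5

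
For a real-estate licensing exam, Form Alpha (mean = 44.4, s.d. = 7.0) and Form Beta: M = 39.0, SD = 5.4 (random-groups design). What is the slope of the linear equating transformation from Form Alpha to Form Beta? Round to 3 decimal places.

A = SD_Y / SD_X = 5.4 / 7.0 = 0.771

0.771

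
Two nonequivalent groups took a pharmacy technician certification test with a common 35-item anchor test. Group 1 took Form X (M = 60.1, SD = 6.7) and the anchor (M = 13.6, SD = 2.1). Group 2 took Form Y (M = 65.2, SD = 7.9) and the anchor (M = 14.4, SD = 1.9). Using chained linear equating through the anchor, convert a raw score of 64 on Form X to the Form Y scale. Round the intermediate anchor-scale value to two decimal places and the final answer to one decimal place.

66.9

Form X → anchor (Group 1): v = (2.1/6.7)(64 − 60.1) + 13.6 = 14.82
anchor → Form Y (Group 2): y = (7.9/1.9)(14.82 − 14.4) + 65.2 = 66.9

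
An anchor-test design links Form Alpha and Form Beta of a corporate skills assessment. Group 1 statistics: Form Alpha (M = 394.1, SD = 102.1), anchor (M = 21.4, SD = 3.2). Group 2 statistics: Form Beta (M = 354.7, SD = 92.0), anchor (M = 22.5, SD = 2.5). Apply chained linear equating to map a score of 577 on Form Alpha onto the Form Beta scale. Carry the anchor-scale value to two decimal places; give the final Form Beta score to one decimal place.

525.1

Form Alpha → anchor (Group 1): v = (3.2/102.1)(577 − 394.1) + 21.4 = 27.13
anchor → Form Beta (Group 2): y = (92.0/2.5)(27.13 − 22.5) + 354.7 = 525.1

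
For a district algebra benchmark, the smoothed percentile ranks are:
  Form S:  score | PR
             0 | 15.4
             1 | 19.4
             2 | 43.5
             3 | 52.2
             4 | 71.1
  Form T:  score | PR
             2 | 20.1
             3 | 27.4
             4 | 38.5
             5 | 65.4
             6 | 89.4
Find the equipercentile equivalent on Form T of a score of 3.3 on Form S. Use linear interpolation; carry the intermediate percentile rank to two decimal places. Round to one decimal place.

4.7

PR of 3.3 on Form S: 52.2 + (3.3 − 3)/(4 − 3) × (71.1 − 52.2) = 57.87
On Form T, PR 57.87 falls between score 4 (PR 38.5) and 5 (PR 65.4).
Interpolate: 4 + (57.87 − 38.5)/(65.4 − 38.5) × (5 − 4) = 4.7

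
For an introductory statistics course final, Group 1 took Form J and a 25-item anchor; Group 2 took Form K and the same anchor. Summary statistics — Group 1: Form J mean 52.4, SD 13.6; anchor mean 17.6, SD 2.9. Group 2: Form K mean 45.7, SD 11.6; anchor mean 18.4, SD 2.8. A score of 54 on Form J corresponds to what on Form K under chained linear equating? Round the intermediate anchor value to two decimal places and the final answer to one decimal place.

Form J → anchor (Group 1): v = (2.9/13.6)(54 − 52.4) + 17.6 = 17.94
anchor → Form K (Group 2): y = (11.6/2.8)(17.94 − 18.4) + 45.7 = 43.8

43.8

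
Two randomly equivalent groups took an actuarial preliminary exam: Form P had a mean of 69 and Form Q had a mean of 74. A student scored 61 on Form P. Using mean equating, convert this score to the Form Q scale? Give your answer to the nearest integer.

Mean equating: y = x + (M_Y − M_X) = 61 + (74 − 69) = 66

66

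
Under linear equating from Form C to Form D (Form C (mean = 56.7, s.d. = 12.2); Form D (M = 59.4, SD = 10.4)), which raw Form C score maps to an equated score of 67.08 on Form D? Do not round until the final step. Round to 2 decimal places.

Invert y = (SD_Y/SD_X)(x − M_X) + M_Y:
x = (SD_X/SD_Y)(y − M_Y) + M_X = (12.2/10.4)(67.08 − 59.4) + 56.7
x = 1.173077 × 7.680 + 56.7 = 65.71

65.71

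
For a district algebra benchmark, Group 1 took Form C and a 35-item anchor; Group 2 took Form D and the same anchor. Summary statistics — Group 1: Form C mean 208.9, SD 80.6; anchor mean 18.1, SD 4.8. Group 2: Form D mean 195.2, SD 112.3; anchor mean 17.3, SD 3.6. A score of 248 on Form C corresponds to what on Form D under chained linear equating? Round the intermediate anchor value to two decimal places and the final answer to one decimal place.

292.8

Form C → anchor (Group 1): v = (4.8/80.6)(248 − 208.9) + 18.1 = 20.43
anchor → Form D (Group 2): y = (112.3/3.6)(20.43 − 17.3) + 195.2 = 292.8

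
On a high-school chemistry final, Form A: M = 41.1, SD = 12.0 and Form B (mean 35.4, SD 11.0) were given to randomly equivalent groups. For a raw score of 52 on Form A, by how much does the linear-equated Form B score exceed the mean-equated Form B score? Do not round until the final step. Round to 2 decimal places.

-0.91

Mean-equated: 52 + (35.4 − 41.1) = 46.30
Linear-equated: (11.0/12.0)(52 − 41.1) + 35.4 = 45.392
Difference = 45.392 − 46.30 = -0.91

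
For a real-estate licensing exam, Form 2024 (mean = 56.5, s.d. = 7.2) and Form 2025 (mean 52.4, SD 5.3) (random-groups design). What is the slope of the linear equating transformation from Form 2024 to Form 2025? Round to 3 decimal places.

0.736

A = SD_Y / SD_X = 5.3 / 7.2 = 0.736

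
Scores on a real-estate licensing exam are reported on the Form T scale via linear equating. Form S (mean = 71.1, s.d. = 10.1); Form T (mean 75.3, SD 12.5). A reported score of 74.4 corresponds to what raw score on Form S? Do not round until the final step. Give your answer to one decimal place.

Invert y = (SD_Y/SD_X)(x − M_X) + M_Y:
x = (SD_X/SD_Y)(y − M_Y) + M_X = (10.1/12.5)(74.4 − 75.3) + 71.1
x = 0.808000 × -0.900 + 71.1 = 70.4

70.4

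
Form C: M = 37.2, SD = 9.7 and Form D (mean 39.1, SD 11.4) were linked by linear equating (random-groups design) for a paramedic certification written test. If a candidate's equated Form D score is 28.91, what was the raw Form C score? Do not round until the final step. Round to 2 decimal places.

28.53

Invert y = (SD_Y/SD_X)(x − M_X) + M_Y:
x = (SD_X/SD_Y)(y − M_Y) + M_X = (9.7/11.4)(28.91 − 39.1) + 37.2
x = 0.850877 × -10.190 + 37.2 = 28.53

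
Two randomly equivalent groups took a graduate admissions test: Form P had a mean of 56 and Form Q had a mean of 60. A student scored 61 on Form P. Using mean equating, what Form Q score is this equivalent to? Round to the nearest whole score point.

65

Mean equating: y = x + (M_Y − M_X) = 61 + (60 − 56) = 65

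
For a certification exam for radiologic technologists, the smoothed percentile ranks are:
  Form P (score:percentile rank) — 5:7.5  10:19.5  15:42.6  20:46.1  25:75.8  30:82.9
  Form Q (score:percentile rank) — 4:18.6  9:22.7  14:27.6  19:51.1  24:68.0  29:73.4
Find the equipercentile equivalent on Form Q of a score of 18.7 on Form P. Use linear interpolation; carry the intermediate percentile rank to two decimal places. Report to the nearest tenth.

PR of 18.7 on Form P: 42.6 + (18.7 − 15)/(20 − 15) × (46.1 − 42.6) = 45.19
On Form Q, PR 45.19 falls between score 14 (PR 27.6) and 19 (PR 51.1).
Interpolate: 14 + (45.19 − 27.6)/(51.1 − 27.6) × (19 − 14) = 17.7

17.7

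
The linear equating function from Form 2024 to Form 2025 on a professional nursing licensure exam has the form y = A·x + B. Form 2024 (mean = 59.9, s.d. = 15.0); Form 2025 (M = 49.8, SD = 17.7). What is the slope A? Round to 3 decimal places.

1.180

A = SD_Y / SD_X = 17.7 / 15.0 = 1.180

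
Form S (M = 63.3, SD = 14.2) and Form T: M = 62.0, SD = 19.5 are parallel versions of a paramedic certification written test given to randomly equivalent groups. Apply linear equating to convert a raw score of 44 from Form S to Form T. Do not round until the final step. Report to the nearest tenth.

Linear equating: y = (SD_Y/SD_X)(x − M_X) + M_Y
y = (19.5/14.2)(44 − 63.3) + 62.0
y = 1.373239 × -19.3 + 62.0 = -26.5035 + 62.0 = 35.5

35.5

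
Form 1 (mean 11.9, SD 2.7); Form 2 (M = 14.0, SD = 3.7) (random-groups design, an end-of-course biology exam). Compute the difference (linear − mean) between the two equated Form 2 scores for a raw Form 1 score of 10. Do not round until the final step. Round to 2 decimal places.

Mean-equated: 10 + (14.0 − 11.9) = 12.10
Linear-equated: (3.7/2.7)(10 − 11.9) + 14.0 = 11.396
Difference = 11.396 − 12.10 = -0.70

-0.70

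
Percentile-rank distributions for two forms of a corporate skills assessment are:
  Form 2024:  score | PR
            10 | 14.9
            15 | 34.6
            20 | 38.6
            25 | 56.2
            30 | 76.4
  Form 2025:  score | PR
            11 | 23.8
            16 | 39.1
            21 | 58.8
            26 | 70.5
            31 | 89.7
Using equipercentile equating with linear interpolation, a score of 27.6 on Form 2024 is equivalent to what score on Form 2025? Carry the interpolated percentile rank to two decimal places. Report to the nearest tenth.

PR of 27.6 on Form 2024: 56.2 + (27.6 − 25)/(30 − 25) × (76.4 − 56.2) = 66.70
On Form 2025, PR 66.70 falls between score 21 (PR 58.8) and 26 (PR 70.5).
Interpolate: 21 + (66.70 − 58.8)/(70.5 − 58.8) × (26 − 21) = 24.4

24.4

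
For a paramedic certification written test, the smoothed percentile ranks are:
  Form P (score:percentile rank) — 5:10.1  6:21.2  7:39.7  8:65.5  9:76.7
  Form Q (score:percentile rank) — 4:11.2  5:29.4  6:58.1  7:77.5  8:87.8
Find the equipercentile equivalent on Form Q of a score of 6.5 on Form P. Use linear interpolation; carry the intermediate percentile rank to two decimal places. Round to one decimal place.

5.0

PR of 6.5 on Form P: 21.2 + (6.5 − 6)/(7 − 6) × (39.7 − 21.2) = 30.45
On Form Q, PR 30.45 falls between score 5 (PR 29.4) and 6 (PR 58.1).
Interpolate: 5 + (30.45 − 29.4)/(58.1 − 29.4) × (6 − 5) = 5.0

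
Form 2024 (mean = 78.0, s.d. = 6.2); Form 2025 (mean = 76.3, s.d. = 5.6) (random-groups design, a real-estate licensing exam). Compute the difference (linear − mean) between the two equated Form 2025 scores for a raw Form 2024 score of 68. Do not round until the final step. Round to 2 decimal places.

0.97

Mean-equated: 68 + (76.3 − 78.0) = 66.30
Linear-equated: (5.6/6.2)(68 − 78.0) + 76.3 = 67.268
Difference = 67.268 − 66.30 = 0.97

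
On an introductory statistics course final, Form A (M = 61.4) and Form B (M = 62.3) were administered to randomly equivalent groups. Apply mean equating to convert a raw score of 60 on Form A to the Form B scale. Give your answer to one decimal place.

60.9

Mean equating: y = x + (M_Y − M_X) = 60 + (62.3 − 61.4) = 60.9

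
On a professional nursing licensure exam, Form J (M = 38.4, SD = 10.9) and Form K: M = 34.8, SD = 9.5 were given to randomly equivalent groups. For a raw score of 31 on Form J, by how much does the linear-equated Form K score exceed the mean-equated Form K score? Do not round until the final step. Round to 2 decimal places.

Mean-equated: 31 + (34.8 − 38.4) = 27.40
Linear-equated: (9.5/10.9)(31 − 38.4) + 34.8 = 28.350
Difference = 28.350 − 27.40 = 0.95

0.95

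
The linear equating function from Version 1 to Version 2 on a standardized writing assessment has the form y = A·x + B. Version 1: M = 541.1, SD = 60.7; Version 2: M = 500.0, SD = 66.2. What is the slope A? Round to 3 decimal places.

A = SD_Y / SD_X = 66.2 / 60.7 = 1.091

1.091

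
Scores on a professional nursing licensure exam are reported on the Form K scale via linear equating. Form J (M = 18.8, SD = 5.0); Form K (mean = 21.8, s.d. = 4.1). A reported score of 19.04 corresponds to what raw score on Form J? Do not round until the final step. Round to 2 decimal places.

15.43

Invert y = (SD_Y/SD_X)(x − M_X) + M_Y:
x = (SD_X/SD_Y)(y − M_Y) + M_X = (5.0/4.1)(19.04 − 21.8) + 18.8
x = 1.219512 × -2.760 + 18.8 = 15.43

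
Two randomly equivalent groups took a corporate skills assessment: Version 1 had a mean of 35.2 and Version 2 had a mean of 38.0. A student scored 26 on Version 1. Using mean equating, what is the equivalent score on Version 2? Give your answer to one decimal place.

28.8

Mean equating: y = x + (M_Y − M_X) = 26 + (38.0 − 35.2) = 28.8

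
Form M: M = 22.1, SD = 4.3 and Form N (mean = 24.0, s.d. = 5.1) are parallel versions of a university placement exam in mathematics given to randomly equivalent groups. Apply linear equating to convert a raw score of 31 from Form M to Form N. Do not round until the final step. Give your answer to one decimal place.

Linear equating: y = (SD_Y/SD_X)(x − M_X) + M_Y
y = (5.1/4.3)(31 − 22.1) + 24.0
y = 1.186047 × 8.9 + 24.0 = 10.5558 + 24.0 = 34.6

34.6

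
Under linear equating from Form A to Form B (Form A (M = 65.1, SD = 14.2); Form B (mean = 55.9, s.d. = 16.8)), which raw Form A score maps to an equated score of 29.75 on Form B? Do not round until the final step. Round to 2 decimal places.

43.00

Invert y = (SD_Y/SD_X)(x − M_X) + M_Y:
x = (SD_X/SD_Y)(y − M_Y) + M_X = (14.2/16.8)(29.75 − 55.9) + 65.1
x = 0.845238 × -26.150 + 65.1 = 43.00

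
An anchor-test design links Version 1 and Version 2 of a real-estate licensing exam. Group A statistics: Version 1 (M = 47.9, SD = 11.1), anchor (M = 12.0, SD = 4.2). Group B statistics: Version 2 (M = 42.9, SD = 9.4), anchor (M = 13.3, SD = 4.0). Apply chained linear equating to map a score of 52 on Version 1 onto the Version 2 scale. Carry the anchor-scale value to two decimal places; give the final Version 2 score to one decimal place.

Version 1 → anchor (Group A): v = (4.2/11.1)(52 − 47.9) + 12.0 = 13.55
anchor → Version 2 (Group B): y = (9.4/4.0)(13.55 − 13.3) + 42.9 = 43.5

43.5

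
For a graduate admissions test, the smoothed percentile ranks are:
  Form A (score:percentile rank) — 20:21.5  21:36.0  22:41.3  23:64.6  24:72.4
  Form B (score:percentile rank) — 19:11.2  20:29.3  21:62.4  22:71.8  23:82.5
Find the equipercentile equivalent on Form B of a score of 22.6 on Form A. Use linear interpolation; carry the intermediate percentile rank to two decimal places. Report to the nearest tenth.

20.8

PR of 22.6 on Form A: 41.3 + (22.6 − 22)/(23 − 22) × (64.6 − 41.3) = 55.28
On Form B, PR 55.28 falls between score 20 (PR 29.3) and 21 (PR 62.4).
Interpolate: 20 + (55.28 − 29.3)/(62.4 − 29.3) × (21 − 20) = 20.8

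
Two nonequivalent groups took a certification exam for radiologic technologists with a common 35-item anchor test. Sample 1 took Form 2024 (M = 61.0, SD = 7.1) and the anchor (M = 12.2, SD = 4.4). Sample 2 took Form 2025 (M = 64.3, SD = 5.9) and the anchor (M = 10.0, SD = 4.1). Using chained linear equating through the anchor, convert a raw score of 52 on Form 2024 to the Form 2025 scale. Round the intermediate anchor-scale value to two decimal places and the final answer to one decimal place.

Form 2024 → anchor (Sample 1): v = (4.4/7.1)(52 − 61.0) + 12.2 = 6.62
anchor → Form 2025 (Sample 2): y = (5.9/4.1)(6.62 − 10.0) + 64.3 = 59.4

59.4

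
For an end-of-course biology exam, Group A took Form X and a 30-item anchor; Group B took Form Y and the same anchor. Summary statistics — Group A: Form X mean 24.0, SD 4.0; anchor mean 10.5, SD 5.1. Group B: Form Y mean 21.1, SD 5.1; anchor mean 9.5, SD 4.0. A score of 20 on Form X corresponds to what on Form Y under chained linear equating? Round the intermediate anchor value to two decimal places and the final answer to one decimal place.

15.9

Form X → anchor (Group A): v = (5.1/4.0)(20 − 24.0) + 10.5 = 5.40
anchor → Form Y (Group B): y = (5.1/4.0)(5.40 − 9.5) + 21.1 = 15.9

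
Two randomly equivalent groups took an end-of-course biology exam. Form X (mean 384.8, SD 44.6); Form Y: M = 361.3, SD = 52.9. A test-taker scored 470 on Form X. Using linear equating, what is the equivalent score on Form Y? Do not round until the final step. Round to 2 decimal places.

Linear equating: y = (SD_Y/SD_X)(x − M_X) + M_Y
y = (52.9/44.6)(470 − 384.8) + 361.3
y = 1.186099 × 85.2 + 361.3 = 101.0556 + 361.3 = 462.36

462.36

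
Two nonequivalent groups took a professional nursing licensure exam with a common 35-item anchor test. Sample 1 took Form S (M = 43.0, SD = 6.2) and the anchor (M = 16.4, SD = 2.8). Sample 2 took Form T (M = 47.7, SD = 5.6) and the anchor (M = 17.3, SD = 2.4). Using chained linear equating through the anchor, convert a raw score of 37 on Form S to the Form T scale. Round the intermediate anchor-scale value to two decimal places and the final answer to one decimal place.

39.3

Form S → anchor (Sample 1): v = (2.8/6.2)(37 − 43.0) + 16.4 = 13.69
anchor → Form T (Sample 2): y = (5.6/2.4)(13.69 − 17.3) + 47.7 = 39.3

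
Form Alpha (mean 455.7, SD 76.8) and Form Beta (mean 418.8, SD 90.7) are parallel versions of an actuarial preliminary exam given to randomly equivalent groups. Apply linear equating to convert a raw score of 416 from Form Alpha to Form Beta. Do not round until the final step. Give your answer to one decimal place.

371.9

Linear equating: y = (SD_Y/SD_X)(x − M_X) + M_Y
y = (90.7/76.8)(416 − 455.7) + 418.8
y = 1.180990 × -39.7 + 418.8 = -46.8853 + 418.8 = 371.9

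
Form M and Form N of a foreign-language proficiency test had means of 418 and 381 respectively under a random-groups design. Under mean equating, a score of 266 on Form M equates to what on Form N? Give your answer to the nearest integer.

Mean equating: y = x + (M_Y − M_X) = 266 + (381 − 418) = 229

229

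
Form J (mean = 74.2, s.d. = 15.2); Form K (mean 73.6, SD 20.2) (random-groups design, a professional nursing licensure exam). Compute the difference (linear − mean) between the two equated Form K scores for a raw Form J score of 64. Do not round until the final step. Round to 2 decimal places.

-3.36

Mean-equated: 64 + (73.6 − 74.2) = 63.40
Linear-equated: (20.2/15.2)(64 − 74.2) + 73.6 = 60.045
Difference = 60.045 − 63.40 = -3.36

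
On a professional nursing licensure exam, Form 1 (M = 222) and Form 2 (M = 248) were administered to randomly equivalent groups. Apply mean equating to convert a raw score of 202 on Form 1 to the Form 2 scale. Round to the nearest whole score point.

228

Mean equating: y = x + (M_Y − M_X) = 202 + (248 − 222) = 228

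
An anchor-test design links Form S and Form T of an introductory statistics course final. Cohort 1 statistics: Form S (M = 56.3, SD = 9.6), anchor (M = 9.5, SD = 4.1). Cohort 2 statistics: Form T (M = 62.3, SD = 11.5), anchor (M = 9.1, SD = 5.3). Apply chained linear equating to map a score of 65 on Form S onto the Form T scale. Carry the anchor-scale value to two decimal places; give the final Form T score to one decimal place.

71.2

Form S → anchor (Cohort 1): v = (4.1/9.6)(65 − 56.3) + 9.5 = 13.22
anchor → Form T (Cohort 2): y = (11.5/5.3)(13.22 − 9.1) + 62.3 = 71.2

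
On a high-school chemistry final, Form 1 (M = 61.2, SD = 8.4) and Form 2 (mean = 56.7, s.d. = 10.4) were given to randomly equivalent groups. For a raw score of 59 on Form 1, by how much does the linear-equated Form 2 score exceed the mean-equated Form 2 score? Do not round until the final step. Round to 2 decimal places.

-0.52

Mean-equated: 59 + (56.7 − 61.2) = 54.50
Linear-equated: (10.4/8.4)(59 − 61.2) + 56.7 = 53.976
Difference = 53.976 − 54.50 = -0.52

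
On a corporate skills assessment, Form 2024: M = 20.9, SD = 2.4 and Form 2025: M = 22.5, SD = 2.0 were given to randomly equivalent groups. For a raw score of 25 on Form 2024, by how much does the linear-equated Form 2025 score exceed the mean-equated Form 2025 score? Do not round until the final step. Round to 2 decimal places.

Mean-equated: 25 + (22.5 − 20.9) = 26.60
Linear-equated: (2.0/2.4)(25 − 20.9) + 22.5 = 25.917
Difference = 25.917 − 26.60 = -0.68

-0.68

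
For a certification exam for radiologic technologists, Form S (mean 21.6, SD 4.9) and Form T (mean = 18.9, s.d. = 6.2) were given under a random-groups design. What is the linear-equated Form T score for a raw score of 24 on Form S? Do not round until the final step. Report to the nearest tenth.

Linear equating: y = (SD_Y/SD_X)(x − M_X) + M_Y
y = (6.2/4.9)(24 − 21.6) + 18.9
y = 1.265306 × 2.4 + 18.9 = 3.0367 + 18.9 = 21.9

21.9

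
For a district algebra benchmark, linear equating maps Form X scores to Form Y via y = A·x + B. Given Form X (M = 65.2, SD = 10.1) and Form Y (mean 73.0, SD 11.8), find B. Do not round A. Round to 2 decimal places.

A = SD_Y / SD_X = 11.8 / 10.1 = 1.168317
B = M_Y − A·M_X = 73.0 − 1.168317 × 65.2 = -3.17

-3.17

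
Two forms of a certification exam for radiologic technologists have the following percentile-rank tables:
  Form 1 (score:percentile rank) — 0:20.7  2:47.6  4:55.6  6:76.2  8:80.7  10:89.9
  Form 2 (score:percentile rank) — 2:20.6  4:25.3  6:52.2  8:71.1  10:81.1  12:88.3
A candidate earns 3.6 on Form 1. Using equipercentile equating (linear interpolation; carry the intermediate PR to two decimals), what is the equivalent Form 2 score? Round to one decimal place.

PR of 3.6 on Form 1: 47.6 + (3.6 − 2)/(4 − 2) × (55.6 − 47.6) = 54.00
On Form 2, PR 54.00 falls between score 6 (PR 52.2) and 8 (PR 71.1).
Interpolate: 6 + (54.00 − 52.2)/(71.1 − 52.2) × (8 − 6) = 6.2

6.2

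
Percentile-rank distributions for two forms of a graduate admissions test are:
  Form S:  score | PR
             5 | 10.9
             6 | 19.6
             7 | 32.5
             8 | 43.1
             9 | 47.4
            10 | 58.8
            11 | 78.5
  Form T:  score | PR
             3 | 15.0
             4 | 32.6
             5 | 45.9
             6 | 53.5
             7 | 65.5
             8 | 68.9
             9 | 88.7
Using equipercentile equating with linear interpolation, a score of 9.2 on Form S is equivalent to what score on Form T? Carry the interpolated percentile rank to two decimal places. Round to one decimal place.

5.5

PR of 9.2 on Form S: 47.4 + (9.2 − 9)/(10 − 9) × (58.8 − 47.4) = 49.68
On Form T, PR 49.68 falls between score 5 (PR 45.9) and 6 (PR 53.5).
Interpolate: 5 + (49.68 − 45.9)/(53.5 − 45.9) × (6 − 5) = 5.5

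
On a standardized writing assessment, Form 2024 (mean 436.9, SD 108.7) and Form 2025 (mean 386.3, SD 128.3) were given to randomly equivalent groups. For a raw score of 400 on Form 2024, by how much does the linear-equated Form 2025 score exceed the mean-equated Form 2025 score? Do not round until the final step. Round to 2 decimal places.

-6.65

Mean-equated: 400 + (386.3 − 436.9) = 349.40
Linear-equated: (128.3/108.7)(400 − 436.9) + 386.3 = 342.746
Difference = 342.746 − 349.40 = -6.65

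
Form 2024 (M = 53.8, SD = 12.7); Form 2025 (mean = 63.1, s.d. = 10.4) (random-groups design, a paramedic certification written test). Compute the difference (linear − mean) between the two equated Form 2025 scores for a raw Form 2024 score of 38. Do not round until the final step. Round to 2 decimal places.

Mean-equated: 38 + (63.1 − 53.8) = 47.30
Linear-equated: (10.4/12.7)(38 − 53.8) + 63.1 = 50.161
Difference = 50.161 − 47.30 = 2.86

2.86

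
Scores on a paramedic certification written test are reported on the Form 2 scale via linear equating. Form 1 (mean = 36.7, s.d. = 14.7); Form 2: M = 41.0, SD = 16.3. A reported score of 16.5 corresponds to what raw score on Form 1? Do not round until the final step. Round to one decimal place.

14.6

Invert y = (SD_Y/SD_X)(x − M_X) + M_Y:
x = (SD_X/SD_Y)(y − M_Y) + M_X = (14.7/16.3)(16.5 − 41.0) + 36.7
x = 0.901840 × -24.500 + 36.7 = 14.6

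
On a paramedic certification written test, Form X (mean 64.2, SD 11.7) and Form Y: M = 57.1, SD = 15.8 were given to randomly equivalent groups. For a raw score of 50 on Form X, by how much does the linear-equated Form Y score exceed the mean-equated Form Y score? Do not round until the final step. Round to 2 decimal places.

-4.98

Mean-equated: 50 + (57.1 − 64.2) = 42.90
Linear-equated: (15.8/11.7)(50 − 64.2) + 57.1 = 37.924
Difference = 37.924 − 42.90 = -4.98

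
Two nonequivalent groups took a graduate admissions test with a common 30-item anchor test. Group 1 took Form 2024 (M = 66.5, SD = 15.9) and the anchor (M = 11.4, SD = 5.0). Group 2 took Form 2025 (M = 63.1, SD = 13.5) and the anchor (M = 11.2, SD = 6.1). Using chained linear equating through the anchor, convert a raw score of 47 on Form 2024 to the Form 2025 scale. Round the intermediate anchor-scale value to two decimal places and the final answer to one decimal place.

Form 2024 → anchor (Group 1): v = (5.0/15.9)(47 − 66.5) + 11.4 = 5.27
anchor → Form 2025 (Group 2): y = (13.5/6.1)(5.27 − 11.2) + 63.1 = 50.0

50.0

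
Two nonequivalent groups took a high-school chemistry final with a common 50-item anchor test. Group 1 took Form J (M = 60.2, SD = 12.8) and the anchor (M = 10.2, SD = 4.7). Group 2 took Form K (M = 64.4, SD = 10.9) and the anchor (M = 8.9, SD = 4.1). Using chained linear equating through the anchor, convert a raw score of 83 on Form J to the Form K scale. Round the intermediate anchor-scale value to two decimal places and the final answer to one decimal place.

90.1

Form J → anchor (Group 1): v = (4.7/12.8)(83 − 60.2) + 10.2 = 18.57
anchor → Form K (Group 2): y = (10.9/4.1)(18.57 − 8.9) + 64.4 = 90.1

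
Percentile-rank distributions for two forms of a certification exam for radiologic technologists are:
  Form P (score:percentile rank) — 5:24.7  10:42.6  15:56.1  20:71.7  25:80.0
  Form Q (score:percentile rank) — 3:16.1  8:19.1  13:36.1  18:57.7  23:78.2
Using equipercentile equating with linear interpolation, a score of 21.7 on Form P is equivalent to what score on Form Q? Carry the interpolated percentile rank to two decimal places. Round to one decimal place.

22.1

PR of 21.7 on Form P: 71.7 + (21.7 − 20)/(25 − 20) × (80.0 − 71.7) = 74.52
On Form Q, PR 74.52 falls between score 18 (PR 57.7) and 23 (PR 78.2).
Interpolate: 18 + (74.52 − 57.7)/(78.2 − 57.7) × (23 − 18) = 22.1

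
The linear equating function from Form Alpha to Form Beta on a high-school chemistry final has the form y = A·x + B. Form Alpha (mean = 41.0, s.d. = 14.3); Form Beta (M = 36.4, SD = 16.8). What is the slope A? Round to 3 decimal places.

1.175

A = SD_Y / SD_X = 16.8 / 14.3 = 1.175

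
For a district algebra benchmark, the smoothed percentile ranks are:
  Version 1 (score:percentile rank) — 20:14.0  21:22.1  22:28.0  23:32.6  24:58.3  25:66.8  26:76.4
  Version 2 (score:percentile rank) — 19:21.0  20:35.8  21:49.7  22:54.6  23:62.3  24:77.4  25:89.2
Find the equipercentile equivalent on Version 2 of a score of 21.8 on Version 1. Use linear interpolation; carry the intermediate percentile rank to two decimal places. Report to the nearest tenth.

19.4

PR of 21.8 on Version 1: 22.1 + (21.8 − 21)/(22 − 21) × (28.0 − 22.1) = 26.82
On Version 2, PR 26.82 falls between score 19 (PR 21.0) and 20 (PR 35.8).
Interpolate: 19 + (26.82 − 21.0)/(35.8 − 21.0) × (20 − 19) = 19.4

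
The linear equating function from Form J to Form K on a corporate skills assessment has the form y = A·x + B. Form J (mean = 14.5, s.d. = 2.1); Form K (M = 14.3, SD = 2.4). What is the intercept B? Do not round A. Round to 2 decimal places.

-2.27

A = SD_Y / SD_X = 2.4 / 2.1 = 1.142857
B = M_Y − A·M_X = 14.3 − 1.142857 × 14.5 = -2.27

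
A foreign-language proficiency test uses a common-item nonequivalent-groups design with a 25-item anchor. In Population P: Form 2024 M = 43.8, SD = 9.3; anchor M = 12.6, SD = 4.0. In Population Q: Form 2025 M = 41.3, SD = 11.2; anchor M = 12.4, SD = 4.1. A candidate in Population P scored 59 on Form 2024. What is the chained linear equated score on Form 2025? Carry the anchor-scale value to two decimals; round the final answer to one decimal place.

Form 2024 → anchor (Population P): v = (4.0/9.3)(59 − 43.8) + 12.6 = 19.14
anchor → Form 2025 (Population Q): y = (11.2/4.1)(19.14 − 12.4) + 41.3 = 59.7

59.7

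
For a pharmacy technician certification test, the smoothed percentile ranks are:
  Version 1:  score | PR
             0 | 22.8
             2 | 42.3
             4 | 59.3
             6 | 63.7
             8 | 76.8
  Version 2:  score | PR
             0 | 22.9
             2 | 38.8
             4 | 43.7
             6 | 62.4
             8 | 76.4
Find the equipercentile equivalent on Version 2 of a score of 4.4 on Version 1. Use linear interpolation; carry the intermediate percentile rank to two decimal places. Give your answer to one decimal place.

PR of 4.4 on Version 1: 59.3 + (4.4 − 4)/(6 − 4) × (63.7 − 59.3) = 60.18
On Version 2, PR 60.18 falls between score 4 (PR 43.7) and 6 (PR 62.4).
Interpolate: 4 + (60.18 − 43.7)/(62.4 − 43.7) × (6 − 4) = 5.8

5.8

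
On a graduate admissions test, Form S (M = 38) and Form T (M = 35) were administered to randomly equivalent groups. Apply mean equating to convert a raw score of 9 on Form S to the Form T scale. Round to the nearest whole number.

6

Mean equating: y = x + (M_Y − M_X) = 9 + (35 − 38) = 6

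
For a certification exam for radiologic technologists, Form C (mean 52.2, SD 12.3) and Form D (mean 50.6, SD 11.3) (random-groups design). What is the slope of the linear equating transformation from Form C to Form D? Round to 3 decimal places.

0.919

A = SD_Y / SD_X = 11.3 / 12.3 = 0.919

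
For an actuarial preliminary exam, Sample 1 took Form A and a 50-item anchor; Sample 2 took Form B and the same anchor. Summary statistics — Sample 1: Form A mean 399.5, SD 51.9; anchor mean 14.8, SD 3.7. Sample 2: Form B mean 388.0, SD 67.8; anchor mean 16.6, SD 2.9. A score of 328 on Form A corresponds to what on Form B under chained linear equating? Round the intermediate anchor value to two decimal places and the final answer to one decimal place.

Form A → anchor (Sample 1): v = (3.7/51.9)(328 − 399.5) + 14.8 = 9.70
anchor → Form B (Sample 2): y = (67.8/2.9)(9.70 − 16.6) + 388.0 = 226.7

226.7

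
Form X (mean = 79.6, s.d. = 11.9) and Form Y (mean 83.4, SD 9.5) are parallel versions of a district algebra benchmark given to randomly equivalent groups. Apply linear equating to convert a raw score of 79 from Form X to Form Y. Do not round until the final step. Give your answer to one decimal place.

Linear equating: y = (SD_Y/SD_X)(x − M_X) + M_Y
y = (9.5/11.9)(79 − 79.6) + 83.4
y = 0.798319 × -0.6 + 83.4 = -0.4790 + 83.4 = 82.9

82.9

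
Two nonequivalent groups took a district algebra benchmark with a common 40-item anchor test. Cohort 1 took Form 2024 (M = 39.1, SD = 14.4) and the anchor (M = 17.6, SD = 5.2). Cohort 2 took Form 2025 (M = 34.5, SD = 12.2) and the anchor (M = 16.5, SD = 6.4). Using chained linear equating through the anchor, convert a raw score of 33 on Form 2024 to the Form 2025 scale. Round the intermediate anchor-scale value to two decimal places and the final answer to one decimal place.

Form 2024 → anchor (Cohort 1): v = (5.2/14.4)(33 − 39.1) + 17.6 = 15.40
anchor → Form 2025 (Cohort 2): y = (12.2/6.4)(15.40 − 16.5) + 34.5 = 32.4

32.4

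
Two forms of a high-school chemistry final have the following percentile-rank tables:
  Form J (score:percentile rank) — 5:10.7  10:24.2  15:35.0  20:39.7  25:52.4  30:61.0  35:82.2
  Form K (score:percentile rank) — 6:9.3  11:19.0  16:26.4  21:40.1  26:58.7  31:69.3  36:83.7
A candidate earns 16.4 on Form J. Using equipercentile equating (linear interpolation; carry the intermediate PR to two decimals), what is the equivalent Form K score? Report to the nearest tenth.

PR of 16.4 on Form J: 35.0 + (16.4 − 15)/(20 − 15) × (39.7 − 35.0) = 36.32
On Form K, PR 36.32 falls between score 16 (PR 26.4) and 21 (PR 40.1).
Interpolate: 16 + (36.32 − 26.4)/(40.1 − 26.4) × (21 − 16) = 19.6

19.6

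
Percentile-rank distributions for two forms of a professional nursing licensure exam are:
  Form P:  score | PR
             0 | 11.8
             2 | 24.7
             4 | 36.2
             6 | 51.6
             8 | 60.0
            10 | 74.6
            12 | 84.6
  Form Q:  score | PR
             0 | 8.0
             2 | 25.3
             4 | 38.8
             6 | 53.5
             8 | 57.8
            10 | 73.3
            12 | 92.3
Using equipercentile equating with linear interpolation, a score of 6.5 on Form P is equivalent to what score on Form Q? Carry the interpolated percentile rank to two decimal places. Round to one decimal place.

6.1

PR of 6.5 on Form P: 51.6 + (6.5 − 6)/(8 − 6) × (60.0 − 51.6) = 53.70
On Form Q, PR 53.70 falls between score 6 (PR 53.5) and 8 (PR 57.8).
Interpolate: 6 + (53.70 − 53.5)/(57.8 − 53.5) × (8 − 6) = 6.1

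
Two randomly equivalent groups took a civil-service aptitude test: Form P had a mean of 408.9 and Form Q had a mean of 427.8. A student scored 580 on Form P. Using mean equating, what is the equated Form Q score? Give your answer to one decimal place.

598.9

Mean equating: y = x + (M_Y − M_X) = 580 + (427.8 − 408.9) = 598.9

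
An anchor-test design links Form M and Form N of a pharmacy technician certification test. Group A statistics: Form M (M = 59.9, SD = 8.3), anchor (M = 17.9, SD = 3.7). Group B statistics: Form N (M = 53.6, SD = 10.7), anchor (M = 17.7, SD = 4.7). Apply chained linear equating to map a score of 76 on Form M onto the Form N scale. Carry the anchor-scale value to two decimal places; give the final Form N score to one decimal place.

70.4

Form M → anchor (Group A): v = (3.7/8.3)(76 − 59.9) + 17.9 = 25.08
anchor → Form N (Group B): y = (10.7/4.7)(25.08 − 17.7) + 53.6 = 70.4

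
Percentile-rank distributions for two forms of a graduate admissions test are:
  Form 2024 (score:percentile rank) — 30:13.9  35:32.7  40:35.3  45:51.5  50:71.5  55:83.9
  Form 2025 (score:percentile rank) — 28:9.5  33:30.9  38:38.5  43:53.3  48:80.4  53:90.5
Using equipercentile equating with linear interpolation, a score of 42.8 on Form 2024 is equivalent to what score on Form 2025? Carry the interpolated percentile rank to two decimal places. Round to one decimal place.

40.0

PR of 42.8 on Form 2024: 35.3 + (42.8 − 40)/(45 − 40) × (51.5 − 35.3) = 44.37
On Form 2025, PR 44.37 falls between score 38 (PR 38.5) and 43 (PR 53.3).
Interpolate: 38 + (44.37 − 38.5)/(53.3 − 38.5) × (43 − 38) = 40.0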